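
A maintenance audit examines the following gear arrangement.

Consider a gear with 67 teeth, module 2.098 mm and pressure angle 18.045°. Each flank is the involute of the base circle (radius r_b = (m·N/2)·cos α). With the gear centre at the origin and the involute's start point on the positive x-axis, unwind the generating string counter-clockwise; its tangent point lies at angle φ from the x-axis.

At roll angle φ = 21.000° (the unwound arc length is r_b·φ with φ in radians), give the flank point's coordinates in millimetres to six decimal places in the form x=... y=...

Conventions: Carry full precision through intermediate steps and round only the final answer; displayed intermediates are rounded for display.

x=71.164983 y=1.082104

single-mesh involute tooth geometry (67T wheel at module 2.098)
pitch radius r_p = m·N/2 = 2.098·67/2 = 70.283000
base radius r_b = r_p·cos α = 70.283000·cos 18.045° = 66.826027
roll angle φ = 21.000° = 0.36651914 rad
x = r_b·(cos φ + φ·sin φ) = 71.164983
y = r_b·(sin φ − φ·cos φ) = 1.082104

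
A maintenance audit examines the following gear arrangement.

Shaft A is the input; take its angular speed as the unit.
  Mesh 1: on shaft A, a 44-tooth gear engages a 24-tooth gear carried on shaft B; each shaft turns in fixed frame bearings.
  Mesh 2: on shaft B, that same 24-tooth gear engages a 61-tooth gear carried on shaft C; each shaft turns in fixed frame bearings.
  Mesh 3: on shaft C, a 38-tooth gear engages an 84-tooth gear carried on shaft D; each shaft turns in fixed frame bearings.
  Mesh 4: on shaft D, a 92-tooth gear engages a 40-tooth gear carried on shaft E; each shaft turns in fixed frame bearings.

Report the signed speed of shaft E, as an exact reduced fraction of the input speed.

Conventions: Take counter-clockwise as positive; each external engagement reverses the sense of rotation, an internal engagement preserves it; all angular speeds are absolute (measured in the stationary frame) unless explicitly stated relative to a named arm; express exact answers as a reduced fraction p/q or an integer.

4807/6405

4-mesh fixed-axis compound train (all bearings frame-fixed)
mesh 1 [44T→24T]: |ω|/ω_in = 1×44/24 = 11/6, sense flips to −
mesh 2 [24T→61T]: |ω|/ω_in = (11/6)×24/61 = 44/61, sense flips to +
mesh 3 [38T→84T]: |ω|/ω_in = (44/61)×38/84 = 418/1281, sense flips to −
mesh 4 [92T→40T]: |ω|/ω_in = (418/1281)×92/40 = 4807/6405, sense flips to +
signed output speed (× input speed) = 4807/6405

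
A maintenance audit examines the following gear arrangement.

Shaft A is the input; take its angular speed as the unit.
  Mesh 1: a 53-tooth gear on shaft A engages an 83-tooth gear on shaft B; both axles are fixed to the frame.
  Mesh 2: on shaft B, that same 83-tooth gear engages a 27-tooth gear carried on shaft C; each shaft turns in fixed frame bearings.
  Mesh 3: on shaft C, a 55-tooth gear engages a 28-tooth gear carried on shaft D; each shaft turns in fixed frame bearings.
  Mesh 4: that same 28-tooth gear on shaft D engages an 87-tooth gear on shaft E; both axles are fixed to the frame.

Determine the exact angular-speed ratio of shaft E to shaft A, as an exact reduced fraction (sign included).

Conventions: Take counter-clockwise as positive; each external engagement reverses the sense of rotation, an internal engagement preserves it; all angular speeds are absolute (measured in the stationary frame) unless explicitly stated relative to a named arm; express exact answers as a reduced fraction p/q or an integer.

class = fixed-axis compound train [4 meshes; 4 ratios multiply, 4 sense flips]
mesh 1 [53T→83T]: running ratio 53/83, sense −
mesh 2 [83T→27T]: running ratio 53/27, sense +
mesh 3 [55T→28T]: running ratio 2915/756, sense −
mesh 4 [28T→87T]: running ratio 2915/2349, sense +
ω_out/ω_in = 2915/2349

2915/2349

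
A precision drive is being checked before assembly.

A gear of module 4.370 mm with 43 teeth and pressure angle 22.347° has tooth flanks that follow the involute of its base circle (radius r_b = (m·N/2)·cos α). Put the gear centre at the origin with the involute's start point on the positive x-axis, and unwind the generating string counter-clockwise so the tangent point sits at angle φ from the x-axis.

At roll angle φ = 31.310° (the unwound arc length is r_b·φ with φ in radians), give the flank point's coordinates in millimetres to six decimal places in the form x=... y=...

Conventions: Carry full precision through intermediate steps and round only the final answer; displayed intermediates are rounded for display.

recognized (one wheel, involute flank): single-mesh tooth geometry, m = 4.370, N = 43
pitch radius r_p = m·N/2 = 4.370·43/2 = 93.955000
base radius r_b = r_p·cos α = 93.955000·cos 22.347° = 86.898805
roll angle φ = 31.310° = 0.54646259 rad
x = r_b·(cos φ + φ·sin φ) = 98.921028
y = r_b·(sin φ − φ·cos φ) = 4.587215

x=98.921028 y=4.587215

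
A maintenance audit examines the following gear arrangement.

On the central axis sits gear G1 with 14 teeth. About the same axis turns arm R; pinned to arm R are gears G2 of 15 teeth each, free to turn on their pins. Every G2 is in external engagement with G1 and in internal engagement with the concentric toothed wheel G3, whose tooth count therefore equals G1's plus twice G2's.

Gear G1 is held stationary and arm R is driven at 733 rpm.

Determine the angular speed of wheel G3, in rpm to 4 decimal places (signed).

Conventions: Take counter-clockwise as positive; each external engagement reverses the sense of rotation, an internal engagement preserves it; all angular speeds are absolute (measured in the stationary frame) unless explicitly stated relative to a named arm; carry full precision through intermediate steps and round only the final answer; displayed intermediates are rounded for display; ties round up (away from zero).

class = planetary set [G3 = 14+2·15 = 44; Willis about the carrier]
normalise by the input: solve with ω_arm = 1, then scale by 733 rpm
ring teeth: 14 + 2·15 = 44
14(ω_sun−ω_arm) = −44(ω_ring−ω_arm),  ω_sun = 0, ω_arm = 1
ω_ring = 1 − (14/44)(0−1) = 29/22
scale: ω_ring = 29/22 × 733 rpm = +966.2273 rpm

+966.2273 rpm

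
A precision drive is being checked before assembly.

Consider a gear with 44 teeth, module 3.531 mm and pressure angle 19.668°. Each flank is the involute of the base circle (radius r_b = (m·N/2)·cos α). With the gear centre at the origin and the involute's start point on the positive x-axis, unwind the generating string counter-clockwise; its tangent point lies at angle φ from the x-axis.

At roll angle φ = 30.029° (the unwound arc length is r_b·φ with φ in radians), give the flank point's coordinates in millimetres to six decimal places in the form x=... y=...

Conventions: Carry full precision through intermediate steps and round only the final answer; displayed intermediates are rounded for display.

recognized (one wheel, involute flank): single-mesh tooth geometry, m = 3.531, N = 44
pitch radius r_p = m·N/2 = 3.531·44/2 = 77.682000
base radius r_b = r_p·cos α = 77.682000·cos 19.668° = 73.149929
roll angle φ = 30.029° = 0.52410492 rad
x = r_b·(cos φ + φ·sin φ) = 82.517097
y = r_b·(sin φ − φ·cos φ) = 3.414843

x=82.517097 y=3.414843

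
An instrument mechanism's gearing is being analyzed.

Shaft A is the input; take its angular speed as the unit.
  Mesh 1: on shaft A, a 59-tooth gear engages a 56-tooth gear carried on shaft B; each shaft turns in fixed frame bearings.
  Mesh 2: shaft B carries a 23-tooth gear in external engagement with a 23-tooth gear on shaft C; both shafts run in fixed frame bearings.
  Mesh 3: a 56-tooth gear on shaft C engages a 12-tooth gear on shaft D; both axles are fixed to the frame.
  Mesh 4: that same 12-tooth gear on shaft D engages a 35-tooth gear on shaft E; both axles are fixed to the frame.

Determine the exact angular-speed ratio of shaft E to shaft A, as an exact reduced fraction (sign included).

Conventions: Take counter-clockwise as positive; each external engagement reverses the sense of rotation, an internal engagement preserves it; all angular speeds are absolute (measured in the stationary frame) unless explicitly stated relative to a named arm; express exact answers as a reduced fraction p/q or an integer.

class = fixed-axis compound train [4 meshes; 4 ratios multiply, 4 sense flips]
mesh 1 [59T→56T]: running ratio 59/56, sense −
mesh 2 [23T→23T]: running ratio 59/56, sense +
mesh 3 [56T→12T]: running ratio 59/12, sense −
mesh 4 [12T→35T]: running ratio 59/35, sense +
ω_out/ω_in = 59/35

59/35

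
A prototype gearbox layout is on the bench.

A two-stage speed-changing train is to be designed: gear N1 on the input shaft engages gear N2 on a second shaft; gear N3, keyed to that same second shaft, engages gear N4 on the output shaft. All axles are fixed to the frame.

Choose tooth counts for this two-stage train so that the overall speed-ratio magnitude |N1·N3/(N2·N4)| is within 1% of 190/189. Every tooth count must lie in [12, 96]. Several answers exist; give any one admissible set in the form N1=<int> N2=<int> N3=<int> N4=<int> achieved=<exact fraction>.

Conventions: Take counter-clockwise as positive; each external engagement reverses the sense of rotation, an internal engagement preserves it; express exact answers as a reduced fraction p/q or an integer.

N1=19 N2=14 N3=20 N4=27 achieved=190/189

topology: fixed-axis compound train — 2 stages, target 190/189
target = 190/189 in lowest terms: an exact hit needs N1·N3 = k·190 and N2·N4 = k·189 for one integer k, every count in [12, 96]; additionally prefer no 1:1 stage (N1 ≠ N2, N3 ≠ N4)
k = 1: no 1:1-free in-range split of k·190 and k·189 into factor pairs; take k = 2
k = 2: N1·N3 = 380 = 19·20, N2·N4 = 378 = 14·27
achieved = 19·20/(14·27) = 190/189; |achieved − target| = 0 ≤ 19/1890 ✓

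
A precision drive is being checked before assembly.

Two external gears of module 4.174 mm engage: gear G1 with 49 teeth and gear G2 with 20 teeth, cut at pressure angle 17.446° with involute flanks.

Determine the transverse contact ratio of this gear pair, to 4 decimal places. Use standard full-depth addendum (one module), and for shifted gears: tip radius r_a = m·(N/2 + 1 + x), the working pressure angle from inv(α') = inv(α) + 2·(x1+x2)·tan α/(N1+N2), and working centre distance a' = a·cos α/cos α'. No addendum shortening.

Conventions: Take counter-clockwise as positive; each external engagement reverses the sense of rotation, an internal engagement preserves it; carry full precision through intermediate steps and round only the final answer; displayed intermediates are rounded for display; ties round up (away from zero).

1.7779

recognized (one external pair, fixed centres): single-mesh tooth geometry, m = 4.174, N1 = 49, N2 = 20
base radii: r_b1 = 97.558895, r_b2 = 39.819957
tip radii: r_a1 = 106.437000, r_a2 = 45.914000
no profile shift: α' = α, a' = a
action lengths: √(r_a1²−r_b1²) = 42.556984, √(r_a2²−r_b2²) = 22.857524
base pitch p_b = π·m·cos α = 12.509809
CR = (42.556984 + 22.857524 − 144.003000·sin 17.44600°)/12.509809 = 1.777919
contact ratio ≈ 1.7779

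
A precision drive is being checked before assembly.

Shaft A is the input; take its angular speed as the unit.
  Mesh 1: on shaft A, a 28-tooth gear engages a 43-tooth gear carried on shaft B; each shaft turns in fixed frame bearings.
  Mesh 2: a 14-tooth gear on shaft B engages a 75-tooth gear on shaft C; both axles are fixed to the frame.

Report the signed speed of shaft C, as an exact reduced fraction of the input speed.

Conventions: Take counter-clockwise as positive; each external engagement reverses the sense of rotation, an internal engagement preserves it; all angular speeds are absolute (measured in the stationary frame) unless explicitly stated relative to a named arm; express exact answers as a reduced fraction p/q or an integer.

392/3225

2-mesh fixed-axis compound train (all bearings frame-fixed)
mesh 1 [28T→43T]: |ω|/ω_in = 1×28/43 = 28/43, sense flips to −
mesh 2 [14T→75T]: |ω|/ω_in = (28/43)×14/75 = 392/3225, sense flips to +
signed output speed (× input speed) = 392/3225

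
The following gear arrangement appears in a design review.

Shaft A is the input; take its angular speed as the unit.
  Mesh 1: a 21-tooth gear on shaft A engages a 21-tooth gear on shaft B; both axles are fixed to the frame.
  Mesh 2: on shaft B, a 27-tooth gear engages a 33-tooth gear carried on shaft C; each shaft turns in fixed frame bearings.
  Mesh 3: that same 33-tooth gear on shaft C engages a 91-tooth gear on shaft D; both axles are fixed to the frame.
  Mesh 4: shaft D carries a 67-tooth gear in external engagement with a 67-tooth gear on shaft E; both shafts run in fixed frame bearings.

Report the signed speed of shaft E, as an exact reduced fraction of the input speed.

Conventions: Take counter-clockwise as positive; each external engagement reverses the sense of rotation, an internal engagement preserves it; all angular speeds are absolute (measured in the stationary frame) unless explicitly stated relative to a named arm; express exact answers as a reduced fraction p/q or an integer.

4-mesh fixed-axis compound train (all bearings frame-fixed)
mesh 1 [21T→21T]: |ω|/ω_in = 1×21/21 = 1, sense flips to −
mesh 2 [27T→33T]: |ω|/ω_in = 1×27/33 = 9/11, sense flips to +
mesh 3 [33T→91T]: |ω|/ω_in = (9/11)×33/91 = 27/91, sense flips to −
mesh 4 [67T→67T]: |ω|/ω_in = (27/91)×67/67 = 27/91, sense flips to +
signed output speed (× input speed) = 27/91

27/91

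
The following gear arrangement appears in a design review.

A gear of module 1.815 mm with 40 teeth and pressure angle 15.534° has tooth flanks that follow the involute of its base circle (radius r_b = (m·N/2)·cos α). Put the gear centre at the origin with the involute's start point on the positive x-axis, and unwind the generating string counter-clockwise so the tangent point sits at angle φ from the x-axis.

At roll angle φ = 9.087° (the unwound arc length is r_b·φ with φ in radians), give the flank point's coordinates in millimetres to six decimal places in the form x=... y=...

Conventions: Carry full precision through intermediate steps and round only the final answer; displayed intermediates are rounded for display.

class = single-mesh tooth geometry [base-circle involute, m = 1.815, 40T]
pitch radius r_p = m·N/2 = 1.815·40/2 = 36.300000
base radius r_b = r_p·cos α = 36.300000·cos 15.534° = 34.974023
roll angle φ = 9.087° = 0.15859807 rad
x = r_b·(cos φ + φ·sin φ) = 35.411118
y = r_b·(sin φ − φ·cos φ) = 0.046390

x=35.411118 y=0.046390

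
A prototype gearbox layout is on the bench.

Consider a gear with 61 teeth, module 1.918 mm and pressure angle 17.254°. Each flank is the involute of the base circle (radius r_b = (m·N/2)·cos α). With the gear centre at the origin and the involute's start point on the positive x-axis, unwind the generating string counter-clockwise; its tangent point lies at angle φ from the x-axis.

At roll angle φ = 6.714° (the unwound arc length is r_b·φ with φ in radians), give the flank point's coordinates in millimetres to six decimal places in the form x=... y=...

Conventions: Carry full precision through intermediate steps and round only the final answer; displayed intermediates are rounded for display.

class = single-mesh tooth geometry [base-circle involute, m = 1.918, 61T]
pitch radius r_p = m·N/2 = 1.918·61/2 = 58.499000
base radius r_b = r_p·cos α = 58.499000·cos 17.254° = 55.866501
roll angle φ = 6.714° = 0.11718141 rad
x = r_b·(cos φ + φ·sin φ) = 56.248750
y = r_b·(sin φ − φ·cos φ) = 0.029923

x=56.248750 y=0.029923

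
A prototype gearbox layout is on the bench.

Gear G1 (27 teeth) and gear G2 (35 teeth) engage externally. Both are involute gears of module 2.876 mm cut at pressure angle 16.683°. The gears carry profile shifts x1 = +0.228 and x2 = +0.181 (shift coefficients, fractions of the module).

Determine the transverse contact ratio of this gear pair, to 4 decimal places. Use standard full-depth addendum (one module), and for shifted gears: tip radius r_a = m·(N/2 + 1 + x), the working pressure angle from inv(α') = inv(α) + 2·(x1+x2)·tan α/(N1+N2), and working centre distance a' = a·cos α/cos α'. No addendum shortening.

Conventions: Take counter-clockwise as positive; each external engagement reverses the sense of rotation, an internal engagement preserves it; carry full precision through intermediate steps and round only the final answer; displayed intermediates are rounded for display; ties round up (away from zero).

single-mesh involute tooth geometry (27T engaging 35T at module 2.876)
base radii: r_b1 = 37.191725, r_b2 = 48.211495
tip radii: r_a1 = 42.357728, r_a2 = 53.726556
inv(α') = inv(16.683°) + 2·(+0.228+0.181)·tan α/(27+35) = 0.01247170  ⇒  α' = 18.88161°
a' = a·cos α / cos α' = 89.1560·cos 16.683°/cos 18.88161° = 90.260184
action lengths: √(r_a1²−r_b1²) = 20.271969, √(r_a2²−r_b2²) = 23.710642
base pitch p_b = π·m·cos α = 8.654907
CR = (20.271969 + 23.710642 − 90.260184·sin 18.88161°)/8.654907 = 1.706914
contact ratio ≈ 1.7069

1.7069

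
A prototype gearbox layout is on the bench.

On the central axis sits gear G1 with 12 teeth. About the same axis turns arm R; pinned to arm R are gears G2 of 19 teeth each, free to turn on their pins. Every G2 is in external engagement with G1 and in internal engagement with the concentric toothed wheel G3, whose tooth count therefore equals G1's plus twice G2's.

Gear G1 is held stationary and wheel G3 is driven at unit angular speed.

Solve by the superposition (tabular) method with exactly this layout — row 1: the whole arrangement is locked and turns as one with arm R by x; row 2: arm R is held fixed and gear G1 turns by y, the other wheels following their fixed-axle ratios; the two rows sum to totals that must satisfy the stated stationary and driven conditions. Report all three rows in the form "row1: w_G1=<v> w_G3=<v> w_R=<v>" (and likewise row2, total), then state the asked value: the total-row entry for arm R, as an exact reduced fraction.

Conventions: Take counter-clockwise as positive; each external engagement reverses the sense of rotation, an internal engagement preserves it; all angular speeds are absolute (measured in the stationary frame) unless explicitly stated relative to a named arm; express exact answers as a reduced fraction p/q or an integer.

row1: w_G1=25/31 w_G3=25/31 w_R=25/31
row2: w_G1=-25/31 w_G3=6/31 w_R=0
total: w_G1=0 w_G3=1 w_R=25/31
asked value: 25/31

class = planetary set [G3 = 12+2·19 = 50; Willis about the carrier]
row 1 — lock + rotate with arm: ω_sun = ω_ring = ω_arm = x
row 2 (arm held, sun turns y): ω_ring = −(12/50)·y, ω_arm = 0
boundary: total ω_sun = x + y = 0 and total ω_ring = x − (12/50)·y = 1  ⇒  y = -25/31, x = 25/31
row 2 ring = −(12/50)·(-25/31) = 6/31
totals (row 1 + row 2): sun 25/31 + (-25/31) = 0, ring 25/31 + 6/31 = 1, arm 25/31 + 0 = 25/31
asked cell (total, arm) = 25/31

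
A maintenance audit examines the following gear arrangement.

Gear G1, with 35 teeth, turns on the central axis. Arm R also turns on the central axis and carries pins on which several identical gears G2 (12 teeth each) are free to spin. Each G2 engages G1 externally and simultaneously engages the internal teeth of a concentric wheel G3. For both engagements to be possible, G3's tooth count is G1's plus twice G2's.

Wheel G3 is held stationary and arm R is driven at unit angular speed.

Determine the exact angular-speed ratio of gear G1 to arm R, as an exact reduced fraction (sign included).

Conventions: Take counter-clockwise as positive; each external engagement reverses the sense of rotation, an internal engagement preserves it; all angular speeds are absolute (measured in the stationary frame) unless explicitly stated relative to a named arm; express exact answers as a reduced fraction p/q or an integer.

planetary set (35T centre, 12T on arm, 59T internal) — Willis relation
ring teeth: 35 + 2·12 = 59
35(ω_sun−ω_arm) = −59(ω_ring−ω_arm),  ω_ring = 0, ω_arm = 1
ω_sun = 1 − (59/35)(0−1) = 94/35
ω_out/ω_in = 94/35

94/35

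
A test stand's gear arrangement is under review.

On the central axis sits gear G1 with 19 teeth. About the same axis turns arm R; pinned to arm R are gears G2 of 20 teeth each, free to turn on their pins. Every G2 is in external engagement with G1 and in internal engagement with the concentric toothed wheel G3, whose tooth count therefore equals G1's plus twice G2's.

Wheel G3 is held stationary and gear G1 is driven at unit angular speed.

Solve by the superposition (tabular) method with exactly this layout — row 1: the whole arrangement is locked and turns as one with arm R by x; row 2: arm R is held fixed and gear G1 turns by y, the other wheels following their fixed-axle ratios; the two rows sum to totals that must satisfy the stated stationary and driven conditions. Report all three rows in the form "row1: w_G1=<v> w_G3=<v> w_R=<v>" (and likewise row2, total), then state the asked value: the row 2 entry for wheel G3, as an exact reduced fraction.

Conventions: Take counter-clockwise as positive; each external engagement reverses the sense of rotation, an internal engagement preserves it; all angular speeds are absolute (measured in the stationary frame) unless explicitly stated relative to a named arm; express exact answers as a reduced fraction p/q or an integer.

row1: w_G1=19/78 w_G3=19/78 w_R=19/78
row2: w_G1=59/78 w_G3=-19/78 w_R=0
total: w_G1=1 w_G3=0 w_R=19/78
asked value: -19/78

planetary set (19T centre, 20T on arm, 59T internal) — Willis relation
row 1 — lock + rotate with arm: ω_sun = ω_ring = ω_arm = x
superposition row 2 [arm held]: sun y, ring −(19/59)·y, arm 0
boundary: total ω_ring = x − (19/59)·y = 0 and total ω_sun = x + y = 1  ⇒  y = 59/78, x = 19/78
row 2 ring = −(19/59)·59/78 = -19/78
totals (row 1 + row 2): sun 19/78 + 59/78 = 1, ring 19/78 + (-19/78) = 0, arm 19/78 + 0 = 19/78
asked cell (row2, ring) = -19/78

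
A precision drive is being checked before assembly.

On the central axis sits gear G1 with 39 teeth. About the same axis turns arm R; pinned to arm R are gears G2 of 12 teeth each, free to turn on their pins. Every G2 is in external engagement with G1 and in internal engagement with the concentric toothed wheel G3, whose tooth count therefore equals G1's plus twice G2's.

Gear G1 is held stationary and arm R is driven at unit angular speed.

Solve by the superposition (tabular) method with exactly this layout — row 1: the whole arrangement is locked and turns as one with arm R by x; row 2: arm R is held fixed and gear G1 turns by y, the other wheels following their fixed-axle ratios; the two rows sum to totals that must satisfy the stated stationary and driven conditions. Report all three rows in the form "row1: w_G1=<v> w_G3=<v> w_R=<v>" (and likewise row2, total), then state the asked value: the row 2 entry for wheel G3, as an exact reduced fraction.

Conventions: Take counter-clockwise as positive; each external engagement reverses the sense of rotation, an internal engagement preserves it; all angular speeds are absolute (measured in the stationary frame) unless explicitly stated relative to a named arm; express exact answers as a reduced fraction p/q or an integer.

row1: w_G1=1 w_G3=1 w_R=1
row2: w_G1=-1 w_G3=13/21 w_R=0
total: w_G1=0 w_G3=34/21 w_R=1
asked value: 13/21

recognized (axles ride arm R): planetary set, 39/12/63 teeth
superposition row 1 [locked train]: every member turns x
row 2: sun turns y, ring = −(39/63)·y, arm 0
boundary: total ω_sun = x + y = 0 and total ω_arm = x = 1  ⇒  y = -1, x = 1
row 2 ring = −(39/63)·(-1) = 13/21
totals (row 1 + row 2): sun 1 + (-1) = 0, ring 1 + 13/21 = 34/21, arm 1 + 0 = 1
asked cell (row2, ring) = 13/21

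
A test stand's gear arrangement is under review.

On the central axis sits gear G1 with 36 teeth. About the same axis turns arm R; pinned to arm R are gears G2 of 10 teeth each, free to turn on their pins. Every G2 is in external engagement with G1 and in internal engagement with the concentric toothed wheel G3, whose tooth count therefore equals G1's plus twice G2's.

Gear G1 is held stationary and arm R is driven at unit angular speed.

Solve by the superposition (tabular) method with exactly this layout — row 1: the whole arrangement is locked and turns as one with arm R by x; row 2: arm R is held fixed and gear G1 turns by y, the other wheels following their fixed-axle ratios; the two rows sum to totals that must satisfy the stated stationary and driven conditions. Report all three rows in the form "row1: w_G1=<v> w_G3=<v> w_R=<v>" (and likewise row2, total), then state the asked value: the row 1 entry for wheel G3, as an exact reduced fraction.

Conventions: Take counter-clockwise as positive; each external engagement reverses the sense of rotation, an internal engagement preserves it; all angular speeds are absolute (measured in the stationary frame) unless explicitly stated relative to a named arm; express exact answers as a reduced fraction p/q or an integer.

topology: planetary set — G1 36T / G2 10T / G3 56T, arm = carrier (Willis)
row 1 (train locked, turned with arm): all members turn x
superposition row 2 [arm held]: sun y, ring −(36/56)·y, arm 0
boundary: total ω_sun = x + y = 0 and total ω_arm = x = 1  ⇒  y = -1, x = 1
row 2 ring = −(36/56)·(-1) = 9/14
totals (row 1 + row 2): sun 1 + (-1) = 0, ring 1 + 9/14 = 23/14, arm 1 + 0 = 1
asked cell (row1, ring) = 1

row1: w_G1=1 w_G3=1 w_R=1
row2: w_G1=-1 w_G3=9/14 w_R=0
total: w_G1=0 w_G3=23/14 w_R=1
asked value: 1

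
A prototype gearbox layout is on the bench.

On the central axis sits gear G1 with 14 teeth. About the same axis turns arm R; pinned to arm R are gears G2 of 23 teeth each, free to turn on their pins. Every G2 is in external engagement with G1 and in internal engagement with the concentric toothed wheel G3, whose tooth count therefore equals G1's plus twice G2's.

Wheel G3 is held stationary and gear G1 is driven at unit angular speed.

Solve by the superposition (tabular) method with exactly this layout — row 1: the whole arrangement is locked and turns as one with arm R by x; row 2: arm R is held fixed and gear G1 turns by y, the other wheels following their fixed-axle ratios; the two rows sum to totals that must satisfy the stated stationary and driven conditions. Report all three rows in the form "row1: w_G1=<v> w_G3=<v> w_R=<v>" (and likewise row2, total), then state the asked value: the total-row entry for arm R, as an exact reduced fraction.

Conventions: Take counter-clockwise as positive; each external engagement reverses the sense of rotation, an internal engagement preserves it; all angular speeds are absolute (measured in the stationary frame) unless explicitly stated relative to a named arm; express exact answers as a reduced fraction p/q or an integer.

row1: w_G1=7/37 w_G3=7/37 w_R=7/37
row2: w_G1=30/37 w_G3=-7/37 w_R=0
total: w_G1=1 w_G3=0 w_R=7/37
asked value: 7/37

planetary set (14T centre, 23T on arm, 60T internal) — Willis relation
row 1 (train locked, turned with arm): all members turn x
row 2: sun turns y, ring = −(14/60)·y, arm 0
boundary: total ω_ring = x − (14/60)·y = 0 and total ω_sun = x + y = 1  ⇒  y = 30/37, x = 7/37
row 2 ring = −(14/60)·30/37 = -7/37
totals (row 1 + row 2): sun 7/37 + 30/37 = 1, ring 7/37 + (-7/37) = 0, arm 7/37 + 0 = 7/37
asked cell (total, arm) = 7/37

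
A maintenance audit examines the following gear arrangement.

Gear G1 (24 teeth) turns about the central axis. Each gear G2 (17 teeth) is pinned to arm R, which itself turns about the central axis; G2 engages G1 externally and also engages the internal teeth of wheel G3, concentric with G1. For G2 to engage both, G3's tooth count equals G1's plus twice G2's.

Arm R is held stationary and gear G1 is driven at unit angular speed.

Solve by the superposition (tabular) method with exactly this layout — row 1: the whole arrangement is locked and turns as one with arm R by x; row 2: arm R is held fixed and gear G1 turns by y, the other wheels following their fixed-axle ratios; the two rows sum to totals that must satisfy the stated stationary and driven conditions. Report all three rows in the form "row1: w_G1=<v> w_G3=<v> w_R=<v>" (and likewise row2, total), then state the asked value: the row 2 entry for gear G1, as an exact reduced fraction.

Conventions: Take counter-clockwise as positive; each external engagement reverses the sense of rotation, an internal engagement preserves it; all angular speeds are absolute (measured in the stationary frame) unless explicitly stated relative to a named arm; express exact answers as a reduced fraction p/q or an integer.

row1: w_G1=0 w_G3=0 w_R=0
row2: w_G1=1 w_G3=-12/29 w_R=0
total: w_G1=1 w_G3=-12/29 w_R=0
asked value: 1

topology: planetary set — G1 24T / G2 17T / G3 58T, arm = carrier (Willis)
row 1 — lock + rotate with arm: ω_sun = ω_ring = ω_arm = x
row 2 (arm held, sun turns y): ω_ring = −(24/58)·y, ω_arm = 0
boundary: total ω_arm = x = 0 and total ω_sun = x + y = 1  ⇒  y = 1, x = 0
row 2 ring = −(24/58)·1 = -12/29
totals (row 1 + row 2): sun 0 + 1 = 1, ring 0 + (-12/29) = -12/29, arm 0 + 0 = 0
asked cell (row2, sun) = 1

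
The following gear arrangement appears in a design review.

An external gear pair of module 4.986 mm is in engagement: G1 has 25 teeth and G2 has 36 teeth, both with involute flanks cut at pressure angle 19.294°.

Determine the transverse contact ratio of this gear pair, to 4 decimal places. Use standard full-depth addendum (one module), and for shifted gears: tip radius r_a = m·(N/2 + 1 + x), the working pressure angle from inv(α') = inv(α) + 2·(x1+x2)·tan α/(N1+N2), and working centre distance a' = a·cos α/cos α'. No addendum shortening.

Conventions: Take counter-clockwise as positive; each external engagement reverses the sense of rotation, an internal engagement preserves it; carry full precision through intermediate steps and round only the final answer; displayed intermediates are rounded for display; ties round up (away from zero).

topology: single-mesh involute geometry — m = 4.986, 25T/36T pair
base radii: r_b1 = 58.824551, r_b2 = 84.707354
tip radii: r_a1 = 67.311000, r_a2 = 94.734000
no profile shift: α' = α, a' = a
action lengths: √(r_a1²−r_b1²) = 32.717624, √(r_a2²−r_b2²) = 42.416919
base pitch p_b = π·m·cos α = 14.784222
CR = (32.717624 + 42.416919 − 152.073000·sin 19.29400°)/14.784222 = 1.683366
contact ratio ≈ 1.6834

1.6834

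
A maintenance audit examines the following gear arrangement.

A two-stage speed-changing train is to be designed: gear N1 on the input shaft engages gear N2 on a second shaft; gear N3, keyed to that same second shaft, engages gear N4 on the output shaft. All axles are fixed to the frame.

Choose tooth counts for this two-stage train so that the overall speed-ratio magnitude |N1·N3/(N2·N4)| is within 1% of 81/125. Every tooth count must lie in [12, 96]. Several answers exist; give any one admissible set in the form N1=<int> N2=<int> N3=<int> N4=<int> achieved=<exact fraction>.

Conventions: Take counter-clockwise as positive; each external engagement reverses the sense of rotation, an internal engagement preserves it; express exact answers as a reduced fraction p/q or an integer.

N1=12 N2=20 N3=27 N4=25 achieved=81/125

class = fixed-axis compound train [2-stage, 81/125 wanted]
target = 81/125 in lowest terms: an exact hit needs N1·N3 = k·81 and N2·N4 = k·125 for one integer k, every count in [12, 96]; additionally prefer no 1:1 stage (N1 ≠ N2, N3 ≠ N4)
k = 1…3: no 1:1-free in-range split of k·81 and k·125 into factor pairs; take k = 4
k = 4: N1·N3 = 324 = 12·27, N2·N4 = 500 = 20·25
achieved = 12·27/(20·25) = 81/125; |achieved − target| = 0 ≤ 81/12500 ✓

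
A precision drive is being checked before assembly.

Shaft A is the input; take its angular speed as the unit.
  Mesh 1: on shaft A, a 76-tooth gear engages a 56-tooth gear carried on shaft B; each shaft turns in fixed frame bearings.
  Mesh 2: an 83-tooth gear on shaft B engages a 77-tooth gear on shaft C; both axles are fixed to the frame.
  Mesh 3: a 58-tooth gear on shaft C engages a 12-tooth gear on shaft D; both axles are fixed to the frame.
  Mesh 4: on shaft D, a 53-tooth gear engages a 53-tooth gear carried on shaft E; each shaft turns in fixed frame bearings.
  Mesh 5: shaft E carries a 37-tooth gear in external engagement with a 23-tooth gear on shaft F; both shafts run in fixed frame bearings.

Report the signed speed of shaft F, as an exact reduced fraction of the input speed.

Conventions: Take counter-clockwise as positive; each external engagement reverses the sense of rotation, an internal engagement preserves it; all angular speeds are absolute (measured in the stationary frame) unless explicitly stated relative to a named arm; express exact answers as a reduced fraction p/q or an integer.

5-mesh fixed-axis compound train (all bearings frame-fixed)
mesh 1 [76T→56T]: |ω|/ω_in = 1×76/56 = 19/14, sense flips to −
mesh 2 [83T→77T]: |ω|/ω_in = (19/14)×83/77 = 1577/1078, sense flips to +
mesh 3 [58T→12T]: |ω|/ω_in = (1577/1078)×58/12 = 45733/6468, sense flips to −
mesh 4 [53T→53T]: |ω|/ω_in = (45733/6468)×53/53 = 45733/6468, sense flips to +
mesh 5 [37T→23T]: |ω|/ω_in = (45733/6468)×37/23 = 1692121/148764, sense flips to −
signed output speed (× input speed) = -1692121/148764

-1692121/148764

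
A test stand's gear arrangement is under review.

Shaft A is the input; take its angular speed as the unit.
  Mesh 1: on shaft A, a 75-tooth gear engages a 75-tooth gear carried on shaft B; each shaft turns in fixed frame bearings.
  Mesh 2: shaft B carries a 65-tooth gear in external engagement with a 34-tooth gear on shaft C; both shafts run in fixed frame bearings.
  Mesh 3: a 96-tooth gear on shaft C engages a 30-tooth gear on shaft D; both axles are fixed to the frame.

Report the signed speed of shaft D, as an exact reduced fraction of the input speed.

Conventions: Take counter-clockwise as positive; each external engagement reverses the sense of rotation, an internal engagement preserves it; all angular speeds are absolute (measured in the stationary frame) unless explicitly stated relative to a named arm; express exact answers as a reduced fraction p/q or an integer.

-104/17

3-mesh fixed-axis compound train (all bearings frame-fixed)
mesh 1 [75T→75T]: |ω|/ω_in = 1×75/75 = 1, sense flips to −
mesh 2 [65T→34T]: |ω|/ω_in = 1×65/34 = 65/34, sense flips to +
mesh 3 [96T→30T]: |ω|/ω_in = (65/34)×96/30 = 104/17, sense flips to −
signed output speed (× input speed) = -104/17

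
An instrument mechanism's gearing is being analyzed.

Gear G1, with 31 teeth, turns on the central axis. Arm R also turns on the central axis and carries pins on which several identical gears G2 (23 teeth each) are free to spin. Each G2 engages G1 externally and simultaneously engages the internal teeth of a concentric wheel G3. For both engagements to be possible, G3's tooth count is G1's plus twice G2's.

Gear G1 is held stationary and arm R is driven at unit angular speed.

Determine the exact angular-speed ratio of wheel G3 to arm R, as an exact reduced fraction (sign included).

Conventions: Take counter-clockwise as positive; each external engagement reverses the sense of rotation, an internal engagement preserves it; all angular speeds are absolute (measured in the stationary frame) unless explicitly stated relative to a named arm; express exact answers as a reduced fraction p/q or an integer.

topology: planetary set — G1 31T / G2 23T / G3 77T, arm = carrier (Willis)
ring teeth: 31 + 2·23 = 77
31(ω_sun−ω_arm) = −77(ω_ring−ω_arm),  ω_sun = 0, ω_arm = 1
ω_ring = 1 − (31/77)(0−1) = 108/77
ω_out/ω_in = 108/77

108/77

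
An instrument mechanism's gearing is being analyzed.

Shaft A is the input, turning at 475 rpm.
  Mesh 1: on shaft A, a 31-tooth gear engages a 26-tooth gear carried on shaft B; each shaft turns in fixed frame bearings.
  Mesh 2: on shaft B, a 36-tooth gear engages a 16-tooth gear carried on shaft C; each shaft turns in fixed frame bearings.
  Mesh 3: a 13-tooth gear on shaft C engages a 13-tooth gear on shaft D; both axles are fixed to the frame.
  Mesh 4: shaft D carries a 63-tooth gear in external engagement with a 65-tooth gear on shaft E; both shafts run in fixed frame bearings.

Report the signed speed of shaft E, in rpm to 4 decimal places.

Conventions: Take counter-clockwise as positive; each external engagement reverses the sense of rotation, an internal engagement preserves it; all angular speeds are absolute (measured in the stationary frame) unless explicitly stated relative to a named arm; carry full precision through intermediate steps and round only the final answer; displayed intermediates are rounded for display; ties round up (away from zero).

+1235.0703 rpm

4-mesh fixed-axis compound train (all bearings frame-fixed)
mesh 1 [31T→26T]: ω = 475.0000×31/26 = 566.3462 rpm, sense flips to −
mesh 2 [36T→16T]: ω = 566.3462×36/16 = 1274.2788 rpm, sense flips to +
mesh 3 [13T→13T]: ω = 1274.2788×13/13 = 1274.2788 rpm, sense flips to −
mesh 4 [63T→65T]: ω = 1274.2788×63/65 = 1235.0703 rpm, sense flips to +
signed output speed = +1235.0703 rpm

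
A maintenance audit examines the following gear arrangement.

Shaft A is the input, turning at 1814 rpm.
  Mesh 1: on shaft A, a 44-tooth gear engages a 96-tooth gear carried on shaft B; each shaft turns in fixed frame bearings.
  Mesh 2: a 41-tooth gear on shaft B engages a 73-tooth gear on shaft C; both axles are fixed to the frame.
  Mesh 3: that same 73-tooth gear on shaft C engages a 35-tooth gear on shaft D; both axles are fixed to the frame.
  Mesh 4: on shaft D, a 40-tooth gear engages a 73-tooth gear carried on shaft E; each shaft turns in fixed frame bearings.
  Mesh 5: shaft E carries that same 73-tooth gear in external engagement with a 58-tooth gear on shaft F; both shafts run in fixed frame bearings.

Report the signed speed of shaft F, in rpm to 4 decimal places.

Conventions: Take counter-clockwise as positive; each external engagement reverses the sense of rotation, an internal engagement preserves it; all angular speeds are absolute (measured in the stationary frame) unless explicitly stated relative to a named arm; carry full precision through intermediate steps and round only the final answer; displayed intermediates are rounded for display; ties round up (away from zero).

-671.6864 rpm

topology: fixed-axis compound train — 5 meshes, A→F
mesh 1 [44T→96T]: ω = 1814.0000×44/96 = 831.4167 rpm, sense flips to −
mesh 2 [41T→73T]: ω = 831.4167×41/73 = 466.9600 rpm, sense flips to +
mesh 3 [73T→35T]: ω = 466.9600×73/35 = 973.9452 rpm, sense flips to −
mesh 4 [40T→73T]: ω = 973.9452×40/73 = 533.6686 rpm, sense flips to +
mesh 5 [73T→58T]: ω = 533.6686×73/58 = 671.6864 rpm, sense flips to −
signed output speed = -671.6864 rpm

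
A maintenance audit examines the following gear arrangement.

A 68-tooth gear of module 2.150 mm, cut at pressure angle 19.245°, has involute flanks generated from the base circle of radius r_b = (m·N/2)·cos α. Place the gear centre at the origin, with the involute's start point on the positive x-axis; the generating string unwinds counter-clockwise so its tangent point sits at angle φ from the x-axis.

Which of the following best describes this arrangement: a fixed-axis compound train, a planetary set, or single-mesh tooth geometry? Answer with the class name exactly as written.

single-mesh tooth geometry

recognized (one wheel, involute flank): single-mesh tooth geometry, m = 2.150, N = 68
classification: single-mesh tooth geometry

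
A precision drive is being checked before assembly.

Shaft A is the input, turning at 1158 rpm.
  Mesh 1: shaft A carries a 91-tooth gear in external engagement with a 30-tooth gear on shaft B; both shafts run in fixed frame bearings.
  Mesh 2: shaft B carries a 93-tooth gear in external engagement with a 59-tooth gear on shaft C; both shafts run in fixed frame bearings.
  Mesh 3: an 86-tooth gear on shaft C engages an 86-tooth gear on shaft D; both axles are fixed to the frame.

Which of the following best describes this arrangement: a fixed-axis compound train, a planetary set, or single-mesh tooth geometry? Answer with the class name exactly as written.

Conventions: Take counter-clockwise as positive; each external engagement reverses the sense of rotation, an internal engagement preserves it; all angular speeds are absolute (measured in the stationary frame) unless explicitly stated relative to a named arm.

fixed-axis compound train

3-mesh fixed-axis compound train (all bearings frame-fixed)
classification: fixed-axis compound train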